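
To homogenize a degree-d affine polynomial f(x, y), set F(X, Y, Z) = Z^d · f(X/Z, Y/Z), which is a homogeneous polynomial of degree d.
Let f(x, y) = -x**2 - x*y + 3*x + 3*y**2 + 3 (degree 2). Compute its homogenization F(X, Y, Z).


F(X, Y, Z) = -X**2 - X*Y + 3*X*Z + 3*Y**2 + 3*Z**2

deg(f) = 2.
Substitute x = X/Z, y = Y/Z into f, then multiply by Z^2.
  monomial -1·x^2·y^0 ↦ -1·X^2·Y^0·Z^0.
  monomial -1·x^1·y^1 ↦ -1·X^1·Y^1·Z^0.
  monomial 3·x^1·y^0 ↦ 3·X^1·Y^0·Z^1.
  monomial 3·x^0·y^2 ↦ 3·X^0·Y^2·Z^0.
  monomial 3·x^0·y^0 ↦ 3·X^0·Y^0·Z^2.
Collecting: F(X, Y, Z) = -X**2 - X*Y + 3*X*Z + 3*Y**2 + 3*Z**2.


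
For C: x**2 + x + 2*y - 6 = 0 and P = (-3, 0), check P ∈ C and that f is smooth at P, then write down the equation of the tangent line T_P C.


Tangent line at P: -5*x + 2*y - 15 = 0.

Step 1: f(-3, 0) = 0, so P lies on C.
Step 2: partial derivatives
  f_x(x, y) = 2*x + 1, f_y(x, y) = 2.
  f_x(P) = -5, f_y(P) = 2 (gradient nonzero, so P is smooth).
Step 3: tangent line at P: -5·(x − -3) + 2·(y − 0) = 0.
Expanding: -5*x + 2*y - 15 = 0.


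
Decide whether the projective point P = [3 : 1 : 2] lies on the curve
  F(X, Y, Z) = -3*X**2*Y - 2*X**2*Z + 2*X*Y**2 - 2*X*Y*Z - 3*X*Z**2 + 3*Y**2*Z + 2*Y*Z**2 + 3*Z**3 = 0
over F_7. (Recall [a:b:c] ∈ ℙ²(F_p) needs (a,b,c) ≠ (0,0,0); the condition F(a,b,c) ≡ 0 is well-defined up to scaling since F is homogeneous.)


F(3,1,2) ≡ 3 (mod 7); P is NOT on the curve.

Evaluate F(3, 1, 2) term-by-term (mod 7).
  -3*X**2*Y ↦ -3·9·1·1 = -27
  -2*X**2*Z ↦ -2·9·1·2 = -36
  2*X*Y**2 ↦ 2·3·1·1 = 6
  -2*X*Y*Z ↦ -2·3·1·2 = -12
  -3*X*Z**2 ↦ -3·3·1·4 = -36
  3*Y**2*Z ↦ 3·1·1·2 = 6
  2*Y*Z**2 ↦ 2·1·1·4 = 8
  3*Z**3 ↦ 3·1·1·8 = 24
Sum: F(3, 1, 2) = (-27) + (-36) + (6) + (-12) + (-36) + (6) + (8) + (24) = -67.
Reducing mod 7: -67 ≡ 3 (mod 7).
Since F(a, b, c) ≡ 3 ≠ 0 (mod 7), P does NOT lie on the curve.


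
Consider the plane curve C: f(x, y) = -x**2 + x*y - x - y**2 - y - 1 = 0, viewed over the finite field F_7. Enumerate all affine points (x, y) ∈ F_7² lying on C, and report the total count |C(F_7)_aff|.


Affine F_7-points: {(0, 2), (0, 4), (1, 2), (1, 5), (2, 0), (2, 1), (3, 4), (3, 5), (4, 0), (4, 3), (5, 1), (5, 3), (6, 6)}; count = 13.

For each of the 49 pairs (x, y) ∈ F_7², evaluate f(x, y) mod 7. Record the zeros.
  x = 0: [0↦6, 1↦4, 2↦0, 3↦1, 4↦0, 5↦4, 6↦6]  zeros at y ∈ {2, 4}
  x = 1: [0↦4, 1↦3, 2↦0, 3↦2, 4↦2, 5↦0, 6↦3]  zeros at y ∈ {2, 5}
  x = 2: [0↦0, 1↦0, 2↦5, 3↦1, 4↦2, 5↦1, 6↦5]  zeros at y ∈ {0, 1}
  x = 3: [0↦1, 1↦2, 2↦1, 3↦5, 4↦0, 5↦0, 6↦5]  zeros at y ∈ {4, 5}
  x = 4: [0↦0, 1↦2, 2↦2, 3↦0, 4↦3, 5↦4, 6↦3]  zeros at y ∈ {0, 3}
  x = 5: [0↦4, 1↦0, 2↦1, 3↦0, 4↦4, 5↦6, 6↦6]  zeros at y ∈ {1, 3}
  x = 6: [0↦6, 1↦3, 2↦5, 3↦5, 4↦3, 5↦6, 6↦0]  zeros at y ∈ {6}
Collecting zeros: affine points = {(0, 2), (0, 4), (1, 2), (1, 5), (2, 0), (2, 1), (3, 4), (3, 5), (4, 0), (4, 3), (5, 1), (5, 3), (6, 6)}.
Total count |C(F_7)_aff| = 13.


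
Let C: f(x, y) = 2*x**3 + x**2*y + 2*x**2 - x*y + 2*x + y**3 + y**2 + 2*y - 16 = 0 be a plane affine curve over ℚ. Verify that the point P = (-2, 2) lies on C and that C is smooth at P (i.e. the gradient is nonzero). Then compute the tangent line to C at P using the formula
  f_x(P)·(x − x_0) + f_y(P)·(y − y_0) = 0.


Tangent line at P: 8*x + 24*y - 32 = 0.

Step 1: f(-2, 2) = 0, so P lies on C.
Step 2: partial derivatives
  f_x(x, y) = 6*x**2 + 2*x*y + 4*x - y + 2, f_y(x, y) = x**2 - x + 3*y**2 + 2*y + 2.
  f_x(P) = 8, f_y(P) = 24 (gradient nonzero, so P is smooth).
Step 3: tangent line at P: 8·(x − -2) + 24·(y − 2) = 0.
Expanding: 8*x + 24*y - 32 = 0.


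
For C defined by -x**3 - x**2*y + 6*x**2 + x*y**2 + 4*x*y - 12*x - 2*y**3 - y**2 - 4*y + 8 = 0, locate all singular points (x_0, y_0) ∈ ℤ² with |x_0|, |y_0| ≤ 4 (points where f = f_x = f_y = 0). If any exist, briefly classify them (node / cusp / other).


Singular points: {(2, 0)}; classification: cusp.

Compute partial derivatives:
  f_x = -3*x**2 - 2*x*y + 12*x + y**2 + 4*y - 12.
  f_y = -x**2 + 2*x*y + 4*x - 6*y**2 - 2*y - 4.
Scan x_0 ∈ {−4, ..., 4}. For each x_0, f_y(x_0, y) is a polynomial in y; find its integer roots y ∈ {−4, ..., 4}, then test f_x and f at those candidates.
  x = -4: f_y(-4, y) = -6*y**2 - 10*y - 36; no integer root y with |y| ≤ 4.
  x = -3: f_y(-3, y) = -6*y**2 - 8*y - 25; no integer root y with |y| ≤ 4.
  x = -2: f_y(-2, y) = -6*y**2 - 6*y - 16; no integer root y with |y| ≤ 4.
  x = -1: f_y(-1, y) = -6*y**2 - 4*y - 9; no integer root y with |y| ≤ 4.
  x = 0: f_y(0, y) = -6*y**2 - 2*y - 4; no integer root y with |y| ≤ 4.
  x = 1: f_y(1, y) = -6*y**2 - 1; no integer root y with |y| ≤ 4.
  x = 2: f_y(2, y) = -6*y**2 + 2*y; vanishes at y ∈ {0}. (2, 0): f_x = 0, f = 0 — SINGULAR.
  x = 3: f_y(3, y) = -6*y**2 + 4*y - 1; no integer root y with |y| ≤ 4.
  x = 4: f_y(4, y) = -6*y**2 + 6*y - 4; no integer root y with |y| ≤ 4.
Only singular point on the grid: (2, 0).
Classify: substitute x = 2 + u, y = 0 + v and expand: f = -u**3 - u**2*v + u*v**2 - 2*v**3 + v**2.
No constant or linear terms (consistent with a singular point). Quadratic part: v**2. Cubic part: -u**3 - u**2*v + u*v**2 - 2*v**3.
The quadratic part v**2 is a perfect square, so there is a single (double) tangent line v = 0, i.e. y = 0. Restricting the cubic part to that line (v = 0) leaves -u**3 ≠ 0, so f is not divisible by v and the branch is v² ≈ u**3 to lowest order — this is a cusp.
Classification: cusp.


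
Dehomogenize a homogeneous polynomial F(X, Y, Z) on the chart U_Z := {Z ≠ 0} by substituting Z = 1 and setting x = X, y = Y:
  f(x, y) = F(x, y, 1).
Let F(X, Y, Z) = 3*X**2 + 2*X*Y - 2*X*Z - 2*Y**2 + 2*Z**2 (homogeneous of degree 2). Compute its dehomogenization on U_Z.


f(x, y) = 3*x**2 + 2*x*y - 2*x - 2*y**2 + 2

On U_Z we set Z = 1. Each monomial c·X^i·Y^j·Z^k in F becomes c·x^i·y^j·1^k = c·x^i·y^j.
Substituting Z = 1: F(X, Y, 1) = 3*x**2 + 2*x*y - 2*x - 2*y**2 + 2.
Note: deg(f) ≤ deg(F) = 2; strict inequality happens when F is divisible by Z (lost terms).


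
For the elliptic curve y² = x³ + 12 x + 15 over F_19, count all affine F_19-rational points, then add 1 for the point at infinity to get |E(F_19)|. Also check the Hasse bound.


Affine points = {(1, 3), (1, 16), (2, 3), (2, 16), (7, 9), (7, 10), (9, 4), (9, 15), (12, 5), (12, 14), (14, 1), (14, 18), (15, 6), (15, 13), (16, 3), (16, 16)}; affine count = 16; |E(F_19)| = 17.

Discriminant check: Δ ∝ 4a³ + 27b² = 4·12³ + 27·15² = 4·1728 + 27·225 ≡ 10 (mod 19). Nonzero ⇒ E is nonsingular.
For each x ∈ F_19, compute rhs = x³ + 12·x + 15 mod 19, then count y ∈ F_19 with y² ≡ rhs.
  x = 0: rhs = 15, matching y values: none (0 points).
  x = 1: rhs = 9, matching y values: 3, 16 (2 points).
  x = 2: rhs = 9, matching y values: 3, 16 (2 points).
  x = 3: rhs = 2, matching y values: none (0 points).
  x = 4: rhs = 13, matching y values: none (0 points).
  x = 5: rhs = 10, matching y values: none (0 points).
  x = 6: rhs = 18, matching y values: none (0 points).
  x = 7: rhs = 5, matching y values: 9, 10 (2 points).
  x = 8: rhs = 15, matching y values: none (0 points).
  x = 9: rhs = 16, matching y values: 4, 15 (2 points).
  x = 10: rhs = 14, matching y values: none (0 points).
  x = 11: rhs = 15, matching y values: none (0 points).
  x = 12: rhs = 6, matching y values: 5, 14 (2 points).
  x = 13: rhs = 12, matching y values: none (0 points).
  x = 14: rhs = 1, matching y values: 1, 18 (2 points).
  x = 15: rhs = 17, matching y values: 6, 13 (2 points).
  x = 16: rhs = 9, matching y values: 3, 16 (2 points).
  x = 17: rhs = 2, matching y values: none (0 points).
  x = 18: rhs = 2, matching y values: none (0 points).
Total affine count: 16.
Full point count |E(F_19)| = 16 + 1 = 17.
Hasse bound: |17 − (19+1)| = |-3| = 3 ≤ 2√19 ≈ 8.7178 ✓.


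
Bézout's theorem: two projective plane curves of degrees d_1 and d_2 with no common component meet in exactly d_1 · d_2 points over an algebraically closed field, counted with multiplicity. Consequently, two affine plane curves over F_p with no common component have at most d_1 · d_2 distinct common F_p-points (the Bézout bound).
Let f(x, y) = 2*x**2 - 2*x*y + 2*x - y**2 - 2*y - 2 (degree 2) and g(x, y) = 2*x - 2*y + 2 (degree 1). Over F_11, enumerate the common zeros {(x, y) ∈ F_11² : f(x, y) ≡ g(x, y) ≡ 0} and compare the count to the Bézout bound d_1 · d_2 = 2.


Common zeros: ∅; count = 0; Bézout bound = 2.

deg(f) = 2, deg(g) = 1, so Bézout bound = 2.
Scan x ∈ F_11. For each x, list the y ∈ F_11 with f(x, y) ≡ 0 and those with g(x, y) ≡ 0 (mod 11); the common zeros in that column are the intersection.
  x = 0: f ≡ 0 at y ∈ ∅; g ≡ 0 at y ∈ {1}; common: ∅.
  x = 1: f ≡ 0 at y ∈ ∅; g ≡ 0 at y ∈ {2}; common: ∅.
  x = 2: f ≡ 0 at y ∈ ∅; g ≡ 0 at y ∈ {3}; common: ∅.
  x = 3: f ≡ 0 at y ∈ {0, 3}; g ≡ 0 at y ∈ {4}; common: ∅.
  x = 4: f ≡ 0 at y ∈ ∅; g ≡ 0 at y ∈ {5}; common: ∅.
  x = 5: f ≡ 0 at y ∈ ∅; g ≡ 0 at y ∈ {6}; common: ∅.
  x = 6: f ≡ 0 at y ∈ ∅; g ≡ 0 at y ∈ {7}; common: ∅.
  x = 7: f ≡ 0 at y ∈ {0, 6}; g ≡ 0 at y ∈ {8}; common: ∅.
  x = 8: f ≡ 0 at y ∈ {7, 8}; g ≡ 0 at y ∈ {9}; common: ∅.
  x = 9: f ≡ 0 at y ∈ {6, 7}; g ≡ 0 at y ∈ {10}; common: ∅.
  x = 10: f ≡ 0 at y ∈ {3, 8}; g ≡ 0 at y ∈ {0}; common: ∅.
Collecting: common zeros = ∅, so the count is 0.
Comparison with the Bézout bound: 0 ≤ 2 = deg(f)·deg(g), as expected for curves with no common component (the affine F_11-count falls short of the bound because intersections may lie at infinity, over extension fields, or carry multiplicity).


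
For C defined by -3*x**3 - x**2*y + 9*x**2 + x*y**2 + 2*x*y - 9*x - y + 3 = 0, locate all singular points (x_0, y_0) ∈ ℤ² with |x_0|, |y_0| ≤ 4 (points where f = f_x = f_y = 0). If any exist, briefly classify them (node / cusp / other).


Singular points: {(1, 0)}; classification: cusp.

Compute partial derivatives:
  f_x = -9*x**2 - 2*x*y + 18*x + y**2 + 2*y - 9.
  f_y = -x**2 + 2*x*y + 2*x - 1.
Scan x_0 ∈ {−4, ..., 4}. For each x_0, f_y(x_0, y) is a polynomial in y; find its integer roots y ∈ {−4, ..., 4}, then test f_x and f at those candidates.
  x = -4: f_y(-4, y) = -8*y - 25; no integer root y with |y| ≤ 4.
  x = -3: f_y(-3, y) = -6*y - 16; no integer root y with |y| ≤ 4.
  x = -2: f_y(-2, y) = -4*y - 9; no integer root y with |y| ≤ 4.
  x = -1: f_y(-1, y) = -2*y - 4; vanishes at y ∈ {-2}. (-1, -2): f_x = -40 ≠ 0.
  x = 0: f_y(0, y) = -1; no integer root y with |y| ≤ 4.
  x = 1: f_y(1, y) = 2*y; vanishes at y ∈ {0}. (1, 0): f_x = 0, f = 0 — SINGULAR.
  x = 2: f_y(2, y) = 4*y - 1; no integer root y with |y| ≤ 4.
  x = 3: f_y(3, y) = 6*y - 4; no integer root y with |y| ≤ 4.
  x = 4: f_y(4, y) = 8*y - 9; no integer root y with |y| ≤ 4.
Only singular point on the grid: (1, 0).
Classify: substitute x = 1 + u, y = 0 + v and expand: f = -3*u**3 - u**2*v + u*v**2 + v**2.
No constant or linear terms (consistent with a singular point). Quadratic part: v**2. Cubic part: -3*u**3 - u**2*v + u*v**2.
The quadratic part v**2 is a perfect square, so there is a single (double) tangent line v = 0, i.e. y = 0. Restricting the cubic part to that line (v = 0) leaves -3*u**3 ≠ 0, so f is not divisible by v and the branch is v² ≈ 3*u**3 to lowest order — this is a cusp.
Classification: cusp.


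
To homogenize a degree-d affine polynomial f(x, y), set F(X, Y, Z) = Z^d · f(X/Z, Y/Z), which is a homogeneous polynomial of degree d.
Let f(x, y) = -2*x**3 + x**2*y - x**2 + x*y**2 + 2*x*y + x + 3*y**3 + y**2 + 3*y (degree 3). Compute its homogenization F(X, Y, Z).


F(X, Y, Z) = -2*X**3 + X**2*Y - X**2*Z + X*Y**2 + 2*X*Y*Z + X*Z**2 + 3*Y**3 + Y**2*Z + 3*Y*Z**2

deg(f) = 3.
Substitute x = X/Z, y = Y/Z into f, then multiply by Z^3.
  monomial -2·x^3·y^0 ↦ -2·X^3·Y^0·Z^0.
  monomial 1·x^2·y^1 ↦ 1·X^2·Y^1·Z^0.
  monomial -1·x^2·y^0 ↦ -1·X^2·Y^0·Z^1.
  monomial 1·x^1·y^2 ↦ 1·X^1·Y^2·Z^0.
  monomial 2·x^1·y^1 ↦ 2·X^1·Y^1·Z^1.
  monomial 1·x^1·y^0 ↦ 1·X^1·Y^0·Z^2.
  monomial 3·x^0·y^3 ↦ 3·X^0·Y^3·Z^0.
  monomial 1·x^0·y^2 ↦ 1·X^0·Y^2·Z^1.
  monomial 3·x^0·y^1 ↦ 3·X^0·Y^1·Z^2.
Collecting: F(X, Y, Z) = -2*X**3 + X**2*Y - X**2*Z + X*Y**2 + 2*X*Y*Z + X*Z**2 + 3*Y**3 + Y**2*Z + 3*Y*Z**2.


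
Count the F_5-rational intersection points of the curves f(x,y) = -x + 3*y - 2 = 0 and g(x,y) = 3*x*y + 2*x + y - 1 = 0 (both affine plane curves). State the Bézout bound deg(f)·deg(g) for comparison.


Common zeros: {(1, 1), (3, 0)}; count = 2; Bézout bound = 2.

deg(f) = 1, deg(g) = 2, so Bézout bound = 2.
Scan x ∈ F_5. For each x, list the y ∈ F_5 with f(x, y) ≡ 0 and those with g(x, y) ≡ 0 (mod 5); the common zeros in that column are the intersection.
  x = 0: f ≡ 0 at y ∈ {4}; g ≡ 0 at y ∈ {1}; common: ∅.
  x = 1: f ≡ 0 at y ∈ {1}; g ≡ 0 at y ∈ {1}; common: {1}.
  x = 2: f ≡ 0 at y ∈ {3}; g ≡ 0 at y ∈ {1}; common: ∅.
  x = 3: f ≡ 0 at y ∈ {0}; g ≡ 0 at y ∈ {0, 1, 2, 3, 4}; common: {0}.
  x = 4: f ≡ 0 at y ∈ {2}; g ≡ 0 at y ∈ {1}; common: ∅.
Collecting: common zeros = {(1, 1), (3, 0)}, so the count is 2.
Comparison with the Bézout bound: 2 ≤ 2 = deg(f)·deg(g), as expected for curves with no common component (the bound is attained).


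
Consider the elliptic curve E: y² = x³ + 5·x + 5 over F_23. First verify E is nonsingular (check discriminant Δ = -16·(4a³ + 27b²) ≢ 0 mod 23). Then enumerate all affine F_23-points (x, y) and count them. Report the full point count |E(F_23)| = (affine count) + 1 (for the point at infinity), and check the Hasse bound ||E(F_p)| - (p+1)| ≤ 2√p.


Affine points = {(2, 0), (3, 1), (3, 22), (13, 6), (13, 17), (14, 6), (14, 17), (16, 8), (16, 15), (17, 9), (17, 14), (18, 4), (18, 19), (19, 6), (19, 17), (20, 3), (20, 20)}; affine count = 17; |E(F_23)| = 18.

Discriminant check: Δ ∝ 4a³ + 27b² = 4·5³ + 27·5² = 4·125 + 27·25 ≡ 2 (mod 23). Nonzero ⇒ E is nonsingular.
For each x ∈ F_23, compute rhs = x³ + 5·x + 5 mod 23, then count y ∈ F_23 with y² ≡ rhs.
  x = 0: rhs = 5, matching y values: none (0 points).
  x = 1: rhs = 11, matching y values: none (0 points).
  x = 2: rhs = 0, matching y values: 0 (1 points).
  x = 3: rhs = 1, matching y values: 1, 22 (2 points).
  x = 4: rhs = 20, matching y values: none (0 points).
  x = 5: rhs = 17, matching y values: none (0 points).
  x = 6: rhs = 21, matching y values: none (0 points).
  x = 7: rhs = 15, matching y values: none (0 points).
  x = 8: rhs = 5, matching y values: none (0 points).
  x = 9: rhs = 20, matching y values: none (0 points).
  x = 10: rhs = 20, matching y values: none (0 points).
  x = 11: rhs = 11, matching y values: none (0 points).
  x = 12: rhs = 22, matching y values: none (0 points).
  x = 13: rhs = 13, matching y values: 6, 17 (2 points).
  x = 14: rhs = 13, matching y values: 6, 17 (2 points).
  x = 15: rhs = 5, matching y values: none (0 points).
  x = 16: rhs = 18, matching y values: 8, 15 (2 points).
  x = 17: rhs = 12, matching y values: 9, 14 (2 points).
  x = 18: rhs = 16, matching y values: 4, 19 (2 points).
  x = 19: rhs = 13, matching y values: 6, 17 (2 points).
  x = 20: rhs = 9, matching y values: 3, 20 (2 points).
  x = 21: rhs = 10, matching y values: none (0 points).
  x = 22: rhs = 22, matching y values: none (0 points).
Total affine count: 17.
Full point count |E(F_23)| = 17 + 1 = 18.
Hasse bound: |18 − (23+1)| = |-6| = 6 ≤ 2√23 ≈ 9.5917 ✓.


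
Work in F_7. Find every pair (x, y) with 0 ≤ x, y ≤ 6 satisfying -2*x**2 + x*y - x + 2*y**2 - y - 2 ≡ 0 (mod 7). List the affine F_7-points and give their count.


Affine F_7-points: {(6, 4)}; count = 1.

For each of the 49 pairs (x, y) ∈ F_7², evaluate f(x, y) mod 7. Record the zeros.
  x = 0: [0↦5, 1↦6, 2↦4, 3↦6, 4↦5, 5↦1, 6↦1]  zeros at y ∈ ∅
  x = 1: [0↦2, 1↦4, 2↦3, 3↦6, 4↦6, 5↦3, 6↦4]  zeros at y ∈ ∅
  x = 2: [0↦2, 1↦5, 2↦5, 3↦2, 4↦3, 5↦1, 6↦3]  zeros at y ∈ ∅
  x = 3: [0↦5, 1↦2, 2↦3, 3↦1, 4↦3, 5↦2, 6↦5]  zeros at y ∈ ∅
  x = 4: [0↦4, 1↦2, 2↦4, 3↦3, 4↦6, 5↦6, 6↦3]  zeros at y ∈ ∅
  x = 5: [0↦6, 1↦5, 2↦1, 3↦1, 4↦5, 5↦6, 6↦4]  zeros at y ∈ ∅
  x = 6: [0↦4, 1↦4, 2↦1, 3↦2, 4↦0, 5↦2, 6↦1]  zeros at y ∈ {4}
Collecting zeros: affine points = {(6, 4)}.
Total count |C(F_7)_aff| = 1.


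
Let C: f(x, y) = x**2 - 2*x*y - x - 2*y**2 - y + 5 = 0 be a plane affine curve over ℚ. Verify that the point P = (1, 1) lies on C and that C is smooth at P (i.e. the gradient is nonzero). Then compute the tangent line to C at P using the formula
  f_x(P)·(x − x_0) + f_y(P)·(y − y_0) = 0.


Tangent line at P: -x - 7*y + 8 = 0.

Step 1: f(1, 1) = 0, so P lies on C.
Step 2: partial derivatives
  f_x(x, y) = 2*x - 2*y - 1, f_y(x, y) = -2*x - 4*y - 1.
  f_x(P) = -1, f_y(P) = -7 (gradient nonzero, so P is smooth).
Step 3: tangent line at P: -1·(x − 1) + -7·(y − 1) = 0.
Expanding: -x - 7*y + 8 = 0.


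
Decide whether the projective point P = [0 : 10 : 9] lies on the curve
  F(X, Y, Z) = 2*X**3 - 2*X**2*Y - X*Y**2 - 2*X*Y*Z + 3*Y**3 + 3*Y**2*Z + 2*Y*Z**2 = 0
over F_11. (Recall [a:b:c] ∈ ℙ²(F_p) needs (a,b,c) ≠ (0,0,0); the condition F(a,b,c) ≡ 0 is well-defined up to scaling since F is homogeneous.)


F(0,10,9) ≡ 5 (mod 11); P is NOT on the curve.

Evaluate F(0, 10, 9) term-by-term (mod 11).
  2*X**3 ↦ 2·0·1·1 = 0
  -2*X**2*Y ↦ -2·0·10·1 = 0
  -X*Y**2 ↦ -1·0·100·1 = 0
  -2*X*Y*Z ↦ -2·0·10·9 = 0
  3*Y**3 ↦ 3·1·1000·1 = 3000
  3*Y**2*Z ↦ 3·1·100·9 = 2700
  2*Y*Z**2 ↦ 2·1·10·81 = 1620
Sum: F(0, 10, 9) = (0) + (0) + (0) + (0) + (3000) + (2700) + (1620) = 7320.
Reducing mod 11: 7320 ≡ 5 (mod 11).
Since F(a, b, c) ≡ 5 ≠ 0 (mod 11), P does NOT lie on the curve.


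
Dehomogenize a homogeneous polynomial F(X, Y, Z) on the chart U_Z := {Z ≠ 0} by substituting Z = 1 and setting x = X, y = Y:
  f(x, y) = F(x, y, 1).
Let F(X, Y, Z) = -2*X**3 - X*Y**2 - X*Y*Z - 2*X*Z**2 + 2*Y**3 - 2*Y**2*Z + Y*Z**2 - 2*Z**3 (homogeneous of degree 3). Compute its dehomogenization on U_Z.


f(x, y) = -2*x**3 - x*y**2 - x*y - 2*x + 2*y**3 - 2*y**2 + y - 2

On U_Z we set Z = 1. Each monomial c·X^i·Y^j·Z^k in F becomes c·x^i·y^j·1^k = c·x^i·y^j.
Substituting Z = 1: F(X, Y, 1) = -2*x**3 - x*y**2 - x*y - 2*x + 2*y**3 - 2*y**2 + y - 2.
Note: deg(f) ≤ deg(F) = 3; strict inequality happens when F is divisible by Z (lost terms).


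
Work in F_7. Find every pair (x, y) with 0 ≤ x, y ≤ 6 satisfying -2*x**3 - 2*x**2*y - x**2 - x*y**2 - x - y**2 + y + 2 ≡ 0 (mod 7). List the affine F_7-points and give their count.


Affine F_7-points: {(0, 2), (0, 6), (3, 4), (4, 1), (4, 4), (6, 4)}; count = 6.

For each of the 49 pairs (x, y) ∈ F_7², evaluate f(x, y) mod 7. Record the zeros.
  x = 0: [0↦2, 1↦2, 2↦0, 3↦3, 4↦4, 5↦3, 6↦0]  zeros at y ∈ {2, 6}
  x = 1: [0↦5, 1↦2, 2↦2, 3↦5, 4↦4, 5↦6, 6↦4]  zeros at y ∈ ∅
  x = 2: [0↦1, 1↦5, 2↦3, 3↦2, 4↦2, 5↦3, 6↦5]  zeros at y ∈ ∅
  x = 3: [0↦6, 1↦6, 2↦5, 3↦3, 4↦0, 5↦3, 6↦5]  zeros at y ∈ {4}
  x = 4: [0↦1, 1↦0, 2↦3, 3↦3, 4↦0, 5↦1, 6↦6]  zeros at y ∈ {1, 4}
  x = 5: [0↦2, 1↦3, 2↦6, 3↦4, 4↦4, 5↦6, 6↦3]  zeros at y ∈ ∅
  x = 6: [0↦4, 1↦3, 2↦2, 3↦1, 4↦0, 5↦6, 6↦5]  zeros at y ∈ {4}
Collecting zeros: affine points = {(0, 2), (0, 6), (3, 4), (4, 1), (4, 4), (6, 4)}.
Total count |C(F_7)_aff| = 6.


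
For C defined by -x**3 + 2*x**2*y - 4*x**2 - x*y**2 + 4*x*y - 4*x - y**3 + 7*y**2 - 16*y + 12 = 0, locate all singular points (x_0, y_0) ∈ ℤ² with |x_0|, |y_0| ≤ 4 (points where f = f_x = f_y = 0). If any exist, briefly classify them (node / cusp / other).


Singular points: {(0, 2)}; classification: cusp.

Compute partial derivatives:
  f_x = -3*x**2 + 4*x*y - 8*x - y**2 + 4*y - 4.
  f_y = 2*x**2 - 2*x*y + 4*x - 3*y**2 + 14*y - 16.
Scan x_0 ∈ {−4, ..., 4}. For each x_0, f_y(x_0, y) is a polynomial in y; find its integer roots y ∈ {−4, ..., 4}, then test f_x and f at those candidates.
  x = -4: f_y(-4, y) = -3*y**2 + 22*y; vanishes at y ∈ {0}. (-4, 0): f_x = -20 ≠ 0.
  x = -3: f_y(-3, y) = -3*y**2 + 20*y - 10; no integer root y with |y| ≤ 4.
  x = -2: f_y(-2, y) = -3*y**2 + 18*y - 16; no integer root y with |y| ≤ 4.
  x = -1: f_y(-1, y) = -3*y**2 + 16*y - 18; no integer root y with |y| ≤ 4.
  x = 0: f_y(0, y) = -3*y**2 + 14*y - 16; vanishes at y ∈ {2}. (0, 2): f_x = 0, f = 0 — SINGULAR.
  x = 1: f_y(1, y) = -3*y**2 + 12*y - 10; no integer root y with |y| ≤ 4.
  x = 2: f_y(2, y) = -3*y**2 + 10*y; vanishes at y ∈ {0}. (2, 0): f_x = -32 ≠ 0.
  x = 3: f_y(3, y) = -3*y**2 + 8*y + 14; no integer root y with |y| ≤ 4.
  x = 4: f_y(4, y) = -3*y**2 + 6*y + 32; no integer root y with |y| ≤ 4.
Only singular point on the grid: (0, 2).
Classify: substitute x = 0 + u, y = 2 + v and expand: f = -u**3 + 2*u**2*v - u*v**2 - v**3 + v**2.
No constant or linear terms (consistent with a singular point). Quadratic part: v**2. Cubic part: -u**3 + 2*u**2*v - u*v**2 - v**3.
The quadratic part v**2 is a perfect square, so there is a single (double) tangent line v = 0, i.e. y = 2. Restricting the cubic part to that line (v = 0) leaves -u**3 ≠ 0, so f is not divisible by v and the branch is v² ≈ u**3 to lowest order — this is a cusp.
Classification: cusp.


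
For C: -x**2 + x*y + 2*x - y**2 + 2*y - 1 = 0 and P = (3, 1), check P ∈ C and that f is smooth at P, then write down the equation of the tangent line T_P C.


Tangent line at P: -3*x + 3*y + 6 = 0.

Step 1: f(3, 1) = 0, so P lies on C.
Step 2: partial derivatives
  f_x(x, y) = -2*x + y + 2, f_y(x, y) = x - 2*y + 2.
  f_x(P) = -3, f_y(P) = 3 (gradient nonzero, so P is smooth).
Step 3: tangent line at P: -3·(x − 3) + 3·(y − 1) = 0.
Expanding: -3*x + 3*y + 6 = 0.


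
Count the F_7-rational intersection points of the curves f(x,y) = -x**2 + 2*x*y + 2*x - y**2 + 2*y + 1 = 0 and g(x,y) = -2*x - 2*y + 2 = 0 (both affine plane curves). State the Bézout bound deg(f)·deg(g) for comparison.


Common zeros: ∅; count = 0; Bézout bound = 2.

deg(f) = 2, deg(g) = 1, so Bézout bound = 2.
Scan x ∈ F_7. For each x, list the y ∈ F_7 with f(x, y) ≡ 0 and those with g(x, y) ≡ 0 (mod 7); the common zeros in that column are the intersection.
  x = 0: f ≡ 0 at y ∈ {4, 5}; g ≡ 0 at y ∈ {1}; common: ∅.
  x = 1: f ≡ 0 at y ∈ ∅; g ≡ 0 at y ∈ {0}; common: ∅.
  x = 2: f ≡ 0 at y ∈ ∅; g ≡ 0 at y ∈ {6}; common: ∅.
  x = 3: f ≡ 0 at y ∈ {4}; g ≡ 0 at y ∈ {5}; common: ∅.
  x = 4: f ≡ 0 at y ∈ {0, 3}; g ≡ 0 at y ∈ {4}; common: ∅.
  x = 5: f ≡ 0 at y ∈ {0, 5}; g ≡ 0 at y ∈ {3}; common: ∅.
  x = 6: f ≡ 0 at y ∈ ∅; g ≡ 0 at y ∈ {2}; common: ∅.
Collecting: common zeros = ∅, so the count is 0.
Comparison with the Bézout bound: 0 ≤ 2 = deg(f)·deg(g), as expected for curves with no common component (the affine F_7-count falls short of the bound because intersections may lie at infinity, over extension fields, or carry multiplicity).


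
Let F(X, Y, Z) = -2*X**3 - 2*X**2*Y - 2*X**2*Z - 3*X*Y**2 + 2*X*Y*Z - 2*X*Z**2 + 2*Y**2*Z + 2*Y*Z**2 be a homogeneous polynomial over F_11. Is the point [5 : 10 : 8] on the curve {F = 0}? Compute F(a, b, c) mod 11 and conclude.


F(5,10,8) ≡ 5 (mod 11); P is NOT on the curve.

Evaluate F(5, 10, 8) term-by-term (mod 11).
  -2*X**3 ↦ -2·125·1·1 = -250
  -2*X**2*Y ↦ -2·25·10·1 = -500
  -2*X**2*Z ↦ -2·25·1·8 = -400
  -3*X*Y**2 ↦ -3·5·100·1 = -1500
  2*X*Y*Z ↦ 2·5·10·8 = 800
  -2*X*Z**2 ↦ -2·5·1·64 = -640
  2*Y**2*Z ↦ 2·1·100·8 = 1600
  2*Y*Z**2 ↦ 2·1·10·64 = 1280
Sum: F(5, 10, 8) = (-250) + (-500) + (-400) + (-1500) + (800) + (-640) + (1600) + (1280) = 390.
Reducing mod 11: 390 ≡ 5 (mod 11).
Since F(a, b, c) ≡ 5 ≠ 0 (mod 11), P does NOT lie on the curve.


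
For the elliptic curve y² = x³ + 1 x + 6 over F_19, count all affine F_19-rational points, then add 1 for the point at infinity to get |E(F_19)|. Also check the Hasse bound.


Affine points = {(0, 5), (0, 14), (2, 4), (2, 15), (3, 6), (3, 13), (4, 6), (4, 13), (6, 0), (10, 3), (10, 16), (12, 6), (12, 13), (14, 3), (14, 16), (18, 2), (18, 17)}; affine count = 17; |E(F_19)| = 18.

Discriminant check: Δ ∝ 4a³ + 27b² = 4·1³ + 27·6² = 4·1 + 27·36 ≡ 7 (mod 19). Nonzero ⇒ E is nonsingular.
For each x ∈ F_19, compute rhs = x³ + 1·x + 6 mod 19, then count y ∈ F_19 with y² ≡ rhs.
  x = 0: rhs = 6, matching y values: 5, 14 (2 points).
  x = 1: rhs = 8, matching y values: none (0 points).
  x = 2: rhs = 16, matching y values: 4, 15 (2 points).
  x = 3: rhs = 17, matching y values: 6, 13 (2 points).
  x = 4: rhs = 17, matching y values: 6, 13 (2 points).
  x = 5: rhs = 3, matching y values: none (0 points).
  x = 6: rhs = 0, matching y values: 0 (1 points).
  x = 7: rhs = 14, matching y values: none (0 points).
  x = 8: rhs = 13, matching y values: none (0 points).
  x = 9: rhs = 3, matching y values: none (0 points).
  x = 10: rhs = 9, matching y values: 3, 16 (2 points).
  x = 11: rhs = 18, matching y values: none (0 points).
  x = 12: rhs = 17, matching y values: 6, 13 (2 points).
  x = 13: rhs = 12, matching y values: none (0 points).
  x = 14: rhs = 9, matching y values: 3, 16 (2 points).
  x = 15: rhs = 14, matching y values: none (0 points).
  x = 16: rhs = 14, matching y values: none (0 points).
  x = 17: rhs = 15, matching y values: none (0 points).
  x = 18: rhs = 4, matching y values: 2, 17 (2 points).
Total affine count: 17.
Full point count |E(F_19)| = 17 + 1 = 18.
Hasse bound: |18 − (19+1)| = |-2| = 2 ≤ 2√19 ≈ 8.7178 ✓.


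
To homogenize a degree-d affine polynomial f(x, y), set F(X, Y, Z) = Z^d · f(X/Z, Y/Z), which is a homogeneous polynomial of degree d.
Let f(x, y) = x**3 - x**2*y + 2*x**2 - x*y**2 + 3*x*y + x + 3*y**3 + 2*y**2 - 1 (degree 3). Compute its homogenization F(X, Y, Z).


F(X, Y, Z) = X**3 - X**2*Y + 2*X**2*Z - X*Y**2 + 3*X*Y*Z + X*Z**2 + 3*Y**3 + 2*Y**2*Z - Z**3

deg(f) = 3.
Substitute x = X/Z, y = Y/Z into f, then multiply by Z^3.
  monomial 1·x^3·y^0 ↦ 1·X^3·Y^0·Z^0.
  monomial -1·x^2·y^1 ↦ -1·X^2·Y^1·Z^0.
  monomial 2·x^2·y^0 ↦ 2·X^2·Y^0·Z^1.
  monomial -1·x^1·y^2 ↦ -1·X^1·Y^2·Z^0.
  monomial 3·x^1·y^1 ↦ 3·X^1·Y^1·Z^1.
  monomial 1·x^1·y^0 ↦ 1·X^1·Y^0·Z^2.
  monomial 3·x^0·y^3 ↦ 3·X^0·Y^3·Z^0.
  monomial 2·x^0·y^2 ↦ 2·X^0·Y^2·Z^1.
  monomial -1·x^0·y^0 ↦ -1·X^0·Y^0·Z^3.
Collecting: F(X, Y, Z) = X**3 - X**2*Y + 2*X**2*Z - X*Y**2 + 3*X*Y*Z + X*Z**2 + 3*Y**3 + 2*Y**2*Z - Z**3.


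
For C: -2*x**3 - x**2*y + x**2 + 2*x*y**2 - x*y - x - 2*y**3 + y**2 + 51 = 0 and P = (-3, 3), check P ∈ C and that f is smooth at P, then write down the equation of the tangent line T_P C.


Tangent line at P: -28*x - 90*y + 186 = 0.

Step 1: f(-3, 3) = 0, so P lies on C.
Step 2: partial derivatives
  f_x(x, y) = -6*x**2 - 2*x*y + 2*x + 2*y**2 - y - 1, f_y(x, y) = -x**2 + 4*x*y - x - 6*y**2 + 2*y.
  f_x(P) = -28, f_y(P) = -90 (gradient nonzero, so P is smooth).
Step 3: tangent line at P: -28·(x − -3) + -90·(y − 3) = 0.
Expanding: -28*x - 90*y + 186 = 0.


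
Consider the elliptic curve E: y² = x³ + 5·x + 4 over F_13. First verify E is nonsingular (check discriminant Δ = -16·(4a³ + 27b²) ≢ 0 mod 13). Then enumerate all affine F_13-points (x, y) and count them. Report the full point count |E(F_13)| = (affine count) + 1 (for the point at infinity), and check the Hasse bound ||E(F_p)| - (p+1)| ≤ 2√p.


Affine points = {(0, 2), (0, 11), (1, 6), (1, 7), (2, 3), (2, 10), (4, 6), (4, 7), (6, 4), (6, 9), (8, 6), (8, 7), (10, 1), (10, 12), (11, 5), (11, 8)}; affine count = 16; |E(F_13)| = 17.

Discriminant check: Δ ∝ 4a³ + 27b² = 4·5³ + 27·4² = 4·125 + 27·16 ≡ 9 (mod 13). Nonzero ⇒ E is nonsingular.
For each x ∈ F_13, compute rhs = x³ + 5·x + 4 mod 13, then count y ∈ F_13 with y² ≡ rhs.
  x = 0: rhs = 4, matching y values: 2, 11 (2 points).
  x = 1: rhs = 10, matching y values: 6, 7 (2 points).
  x = 2: rhs = 9, matching y values: 3, 10 (2 points).
  x = 3: rhs = 7, matching y values: none (0 points).
  x = 4: rhs = 10, matching y values: 6, 7 (2 points).
  x = 5: rhs = 11, matching y values: none (0 points).
  x = 6: rhs = 3, matching y values: 4, 9 (2 points).
  x = 7: rhs = 5, matching y values: none (0 points).
  x = 8: rhs = 10, matching y values: 6, 7 (2 points).
  x = 9: rhs = 11, matching y values: none (0 points).
  x = 10: rhs = 1, matching y values: 1, 12 (2 points).
  x = 11: rhs = 12, matching y values: 5, 8 (2 points).
  x = 12: rhs = 11, matching y values: none (0 points).
Total affine count: 16.
Full point count |E(F_13)| = 16 + 1 = 17.
Hasse bound: |17 − (13+1)| = |3| = 3 ≤ 2√13 ≈ 7.2111 ✓.


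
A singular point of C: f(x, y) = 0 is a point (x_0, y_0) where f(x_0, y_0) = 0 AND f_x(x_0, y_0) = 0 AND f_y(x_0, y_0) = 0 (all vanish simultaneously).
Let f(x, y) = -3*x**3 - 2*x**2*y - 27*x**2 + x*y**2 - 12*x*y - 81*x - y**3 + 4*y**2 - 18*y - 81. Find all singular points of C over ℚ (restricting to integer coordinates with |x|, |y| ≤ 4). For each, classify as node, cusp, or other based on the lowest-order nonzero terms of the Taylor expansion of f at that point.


Singular points: {(-3, 0)}; classification: cusp.

Compute partial derivatives:
  f_x = -9*x**2 - 4*x*y - 54*x + y**2 - 12*y - 81.
  f_y = -2*x**2 + 2*x*y - 12*x - 3*y**2 + 8*y - 18.
Scan x_0 ∈ {−4, ..., 4}. For each x_0, f_y(x_0, y) is a polynomial in y; find its integer roots y ∈ {−4, ..., 4}, then test f_x and f at those candidates.
  x = -4: f_y(-4, y) = -3*y**2 - 2; no integer root y with |y| ≤ 4.
  x = -3: f_y(-3, y) = -3*y**2 + 2*y; vanishes at y ∈ {0}. (-3, 0): f_x = 0, f = 0 — SINGULAR.
  x = -2: f_y(-2, y) = -3*y**2 + 4*y - 2; no integer root y with |y| ≤ 4.
  x = -1: f_y(-1, y) = -3*y**2 + 6*y - 8; no integer root y with |y| ≤ 4.
  x = 0: f_y(0, y) = -3*y**2 + 8*y - 18; no integer root y with |y| ≤ 4.
  x = 1: f_y(1, y) = -3*y**2 + 10*y - 32; no integer root y with |y| ≤ 4.
  x = 2: f_y(2, y) = -3*y**2 + 12*y - 50; no integer root y with |y| ≤ 4.
  x = 3: f_y(3, y) = -3*y**2 + 14*y - 72; no integer root y with |y| ≤ 4.
  x = 4: f_y(4, y) = -3*y**2 + 16*y - 98; no integer root y with |y| ≤ 4.
Only singular point on the grid: (-3, 0).
Classify: substitute x = -3 + u, y = 0 + v and expand: f = -3*u**3 - 2*u**2*v + u*v**2 - v**3 + v**2.
No constant or linear terms (consistent with a singular point). Quadratic part: v**2. Cubic part: -3*u**3 - 2*u**2*v + u*v**2 - v**3.
The quadratic part v**2 is a perfect square, so there is a single (double) tangent line v = 0, i.e. y = 0. Restricting the cubic part to that line (v = 0) leaves -3*u**3 ≠ 0, so f is not divisible by v and the branch is v² ≈ 3*u**3 to lowest order — this is a cusp.
Classification: cusp.


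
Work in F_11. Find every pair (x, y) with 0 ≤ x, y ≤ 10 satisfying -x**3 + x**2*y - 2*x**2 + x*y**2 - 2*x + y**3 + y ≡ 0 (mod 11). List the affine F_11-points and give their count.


Affine F_11-points: {(0, 0), (1, 2), (2, 8), (3, 2), (3, 3), (7, 2), (9, 9)}; count = 7.

For each of the 121 pairs (x, y) ∈ F_11², evaluate f(x, y) mod 11. Record the zeros.
  x = 0: [0↦0, 1↦2, 2↦10, 3↦8, 4↦2, 5↦9, 6↦2, 7↦9, 8↦3, 9↦1, 10↦9]  zeros at y ∈ {0}
  x = 1: [0↦6, 1↦10, 2↦0, 3↦4, 4↦6, 5↦1, 6↦6, 7↦5, 8↦4, 9↦9, 10↦4]  zeros at y ∈ {2}
  x = 2: [0↦2, 1↦10, 2↦6, 3↦7, 4↦8, 5↦4, 6↦1, 7↦5, 8↦0, 9↦3, 10↦9]  zeros at y ∈ {8}
  x = 3: [0↦4, 1↦7, 2↦0, 3↦0, 4↦2, 5↦1, 6↦3, 7↦3, 8↦7, 9↦10, 10↦7]  zeros at y ∈ {2, 3}
  x = 4: [0↦6, 1↦6, 2↦9, 3↦10, 4↦4, 5↦8, 6↦6, 7↦4, 8↦8, 9↦2, 10↦3]  zeros at y ∈ ∅
  x = 5: [0↦2, 1↦1, 2↦5, 3↦9, 4↦8, 5↦8, 6↦4, 7↦2, 8↦8, 9↦6, 10↦2]  zeros at y ∈ ∅
  x = 6: [0↦8, 1↦8, 2↦4, 3↦2, 4↦8, 5↦6, 6↦2, 7↦2, 8↦1, 9↦5, 10↦9]  zeros at y ∈ ∅
  x = 7: [0↦7, 1↦10, 2↦0, 3↦5, 4↦9, 5↦7, 6↦5, 7↦9, 8↦3, 9↦4, 10↦7]  zeros at y ∈ {2}
  x = 8: [0↦4, 1↦1, 2↦9, 3↦1, 4↦5, 5↦5, 6↦7, 7↦6, 8↦8, 9↦8, 10↦1]  zeros at y ∈ ∅
  x = 9: [0↦4, 1↦8, 2↦3, 3↦6, 4↦1, 5↦5, 6↦2, 7↦9, 8↦10, 9↦0, 10↦7]  zeros at y ∈ {9}
  x = 10: [0↦1, 1↦3, 2↦9, 3↦3, 4↦2, 5↦1, 6↦6, 7↦1, 8↦3, 9↦7, 10↦8]  zeros at y ∈ ∅
Collecting zeros: affine points = {(0, 0), (1, 2), (2, 8), (3, 2), (3, 3), (7, 2), (9, 9)}.
Total count |C(F_11)_aff| = 7.


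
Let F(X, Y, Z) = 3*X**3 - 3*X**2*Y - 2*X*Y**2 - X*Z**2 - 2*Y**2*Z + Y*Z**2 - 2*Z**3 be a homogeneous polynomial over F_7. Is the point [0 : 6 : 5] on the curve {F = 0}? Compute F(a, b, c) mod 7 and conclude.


F(0,6,5) ≡ 2 (mod 7); P is NOT on the curve.

Evaluate F(0, 6, 5) term-by-term (mod 7).
  3*X**3 ↦ 3·0·1·1 = 0
  -3*X**2*Y ↦ -3·0·6·1 = 0
  -2*X*Y**2 ↦ -2·0·36·1 = 0
  -X*Z**2 ↦ -1·0·1·25 = 0
  -2*Y**2*Z ↦ -2·1·36·5 = -360
  Y*Z**2 ↦ 1·1·6·25 = 150
  -2*Z**3 ↦ -2·1·1·125 = -250
Sum: F(0, 6, 5) = (0) + (0) + (0) + (0) + (-360) + (150) + (-250) = -460.
Reducing mod 7: -460 ≡ 2 (mod 7).
Since F(a, b, c) ≡ 2 ≠ 0 (mod 7), P does NOT lie on the curve.


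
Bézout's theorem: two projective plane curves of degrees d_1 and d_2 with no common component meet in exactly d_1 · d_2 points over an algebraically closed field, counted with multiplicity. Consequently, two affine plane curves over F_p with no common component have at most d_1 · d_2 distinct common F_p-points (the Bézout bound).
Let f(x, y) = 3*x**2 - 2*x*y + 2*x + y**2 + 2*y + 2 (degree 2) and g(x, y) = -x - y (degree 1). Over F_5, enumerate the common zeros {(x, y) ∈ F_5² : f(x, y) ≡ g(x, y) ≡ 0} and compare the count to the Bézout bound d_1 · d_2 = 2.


Common zeros: ∅; count = 0; Bézout bound = 2.

deg(f) = 2, deg(g) = 1, so Bézout bound = 2.
Scan x ∈ F_5. For each x, list the y ∈ F_5 with f(x, y) ≡ 0 and those with g(x, y) ≡ 0 (mod 5); the common zeros in that column are the intersection.
  x = 0: f ≡ 0 at y ∈ {1, 2}; g ≡ 0 at y ∈ {0}; common: ∅.
  x = 1: f ≡ 0 at y ∈ ∅; g ≡ 0 at y ∈ {4}; common: ∅.
  x = 2: f ≡ 0 at y ∈ ∅; g ≡ 0 at y ∈ {3}; common: ∅.
  x = 3: f ≡ 0 at y ∈ {0, 4}; g ≡ 0 at y ∈ {2}; common: ∅.
  x = 4: f ≡ 0 at y ∈ {2, 4}; g ≡ 0 at y ∈ {1}; common: ∅.
Collecting: common zeros = ∅, so the count is 0.
Comparison with the Bézout bound: 0 ≤ 2 = deg(f)·deg(g), as expected for curves with no common component (the affine F_5-count falls short of the bound because intersections may lie at infinity, over extension fields, or carry multiplicity).


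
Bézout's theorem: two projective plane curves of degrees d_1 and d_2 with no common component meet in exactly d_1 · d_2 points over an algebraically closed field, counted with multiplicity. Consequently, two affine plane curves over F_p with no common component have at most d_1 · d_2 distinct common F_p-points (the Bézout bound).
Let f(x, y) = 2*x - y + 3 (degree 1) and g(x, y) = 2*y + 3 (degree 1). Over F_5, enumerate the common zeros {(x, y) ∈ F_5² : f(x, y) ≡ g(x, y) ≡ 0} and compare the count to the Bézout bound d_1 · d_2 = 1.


Common zeros: {(4, 1)}; count = 1; Bézout bound = 1.

deg(f) = 1, deg(g) = 1, so Bézout bound = 1.
Scan x ∈ F_5. For each x, list the y ∈ F_5 with f(x, y) ≡ 0 and those with g(x, y) ≡ 0 (mod 5); the common zeros in that column are the intersection.
  x = 0: f ≡ 0 at y ∈ {3}; g ≡ 0 at y ∈ {1}; common: ∅.
  x = 1: f ≡ 0 at y ∈ {0}; g ≡ 0 at y ∈ {1}; common: ∅.
  x = 2: f ≡ 0 at y ∈ {2}; g ≡ 0 at y ∈ {1}; common: ∅.
  x = 3: f ≡ 0 at y ∈ {4}; g ≡ 0 at y ∈ {1}; common: ∅.
  x = 4: f ≡ 0 at y ∈ {1}; g ≡ 0 at y ∈ {1}; common: {1}.
Collecting: common zeros = {(4, 1)}, so the count is 1.
Comparison with the Bézout bound: 1 ≤ 1 = deg(f)·deg(g), as expected for curves with no common component (the bound is attained).


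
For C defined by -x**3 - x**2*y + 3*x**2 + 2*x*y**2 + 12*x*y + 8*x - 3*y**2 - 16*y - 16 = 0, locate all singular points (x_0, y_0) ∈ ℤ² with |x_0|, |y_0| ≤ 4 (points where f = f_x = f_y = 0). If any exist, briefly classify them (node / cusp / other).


Singular points: {(2, -2)}; classification: node.

Compute partial derivatives:
  f_x = -3*x**2 - 2*x*y + 6*x + 2*y**2 + 12*y + 8.
  f_y = -x**2 + 4*x*y + 12*x - 6*y - 16.
Scan x_0 ∈ {−4, ..., 4}. For each x_0, f_y(x_0, y) is a polynomial in y; find its integer roots y ∈ {−4, ..., 4}, then test f_x and f at those candidates.
  x = -4: f_y(-4, y) = -22*y - 80; no integer root y with |y| ≤ 4.
  x = -3: f_y(-3, y) = -18*y - 61; no integer root y with |y| ≤ 4.
  x = -2: f_y(-2, y) = -14*y - 44; no integer root y with |y| ≤ 4.
  x = -1: f_y(-1, y) = -10*y - 29; no integer root y with |y| ≤ 4.
  x = 0: f_y(0, y) = -6*y - 16; no integer root y with |y| ≤ 4.
  x = 1: f_y(1, y) = -2*y - 5; no integer root y with |y| ≤ 4.
  x = 2: f_y(2, y) = 2*y + 4; vanishes at y ∈ {-2}. (2, -2): f_x = 0, f = 0 — SINGULAR.
  x = 3: f_y(3, y) = 6*y + 11; no integer root y with |y| ≤ 4.
  x = 4: f_y(4, y) = 10*y + 16; no integer root y with |y| ≤ 4.
Only singular point on the grid: (2, -2).
Classify: substitute x = 2 + u, y = -2 + v and expand: f = -u**3 - u**2*v - u**2 + 2*u*v**2 + v**2.
No constant or linear terms (consistent with a singular point). Quadratic part: -u**2 + v**2. Cubic part: -u**3 - u**2*v + 2*u*v**2.
The quadratic part v**2 - u**2 = (v − u)(v + u) splits into two distinct linear factors, so there are two distinct tangent lines y − -2 = ±(x − 2) — this is a node (ordinary double point).
Classification: node.


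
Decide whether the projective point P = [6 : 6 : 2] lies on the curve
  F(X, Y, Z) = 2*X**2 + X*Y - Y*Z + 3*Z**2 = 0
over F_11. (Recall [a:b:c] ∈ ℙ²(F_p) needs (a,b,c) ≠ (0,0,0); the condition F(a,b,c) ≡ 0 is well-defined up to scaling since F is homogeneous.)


F(6,6,2) ≡ 9 (mod 11); P is NOT on the curve.

Evaluate F(6, 6, 2) term-by-term (mod 11).
  2*X**2 ↦ 2·36·1·1 = 72
  X*Y ↦ 1·6·6·1 = 36
  -Y*Z ↦ -1·1·6·2 = -12
  3*Z**2 ↦ 3·1·1·4 = 12
Sum: F(6, 6, 2) = (72) + (36) + (-12) + (12) = 108.
Reducing mod 11: 108 ≡ 9 (mod 11).
Since F(a, b, c) ≡ 9 ≠ 0 (mod 11), P does NOT lie on the curve.


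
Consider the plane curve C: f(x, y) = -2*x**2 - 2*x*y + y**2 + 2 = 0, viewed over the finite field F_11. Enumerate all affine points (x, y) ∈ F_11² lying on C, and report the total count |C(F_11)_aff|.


Affine F_11-points: {(0, 3), (0, 8), (1, 0), (1, 2), (3, 8), (3, 9), (8, 2), (8, 3), (10, 0), (10, 9)}; count = 10.

For each of the 121 pairs (x, y) ∈ F_11², evaluate f(x, y) mod 11. Record the zeros.
  x = 0: [0↦2, 1↦3, 2↦6, 3↦0, 4↦7, 5↦5, 6↦5, 7↦7, 8↦0, 9↦6, 10↦3]  zeros at y ∈ {3, 8}
  x = 1: [0↦0, 1↦10, 2↦0, 3↦3, 4↦8, 5↦4, 6↦2, 7↦2, 8↦4, 9↦8, 10↦3]  zeros at y ∈ {0, 2}
  x = 2: [0↦5, 1↦2, 2↦1, 3↦2, 4↦5, 5↦10, 6↦6, 7↦4, 8↦4, 9↦6, 10↦10]  zeros at y ∈ ∅
  x = 3: [0↦6, 1↦1, 2↦9, 3↦8, 4↦9, 5↦1, 6↦6, 7↦2, 8↦0, 9↦0, 10↦2]  zeros at y ∈ {8, 9}
  x = 4: [0↦3, 1↦7, 2↦2, 3↦10, 4↦9, 5↦10, 6↦2, 7↦7, 8↦3, 9↦1, 10↦1]  zeros at y ∈ ∅
  x = 5: [0↦7, 1↦9, 2↦2, 3↦8, 4↦5, 5↦4, 6↦5, 7↦8, 8↦2, 9↦9, 10↦7]  zeros at y ∈ ∅
  x = 6: [0↦7, 1↦7, 2↦9, 3↦2, 4↦8, 5↦5, 6↦4, 7↦5, 8↦8, 9↦2, 10↦9]  zeros at y ∈ ∅
  x = 7: [0↦3, 1↦1, 2↦1, 3↦3, 4↦7, 5↦2, 6↦10, 7↦9, 8↦10, 9↦2, 10↦7]  zeros at y ∈ ∅
  x = 8: [0↦6, 1↦2, 2↦0, 3↦0, 4↦2, 5↦6, 6↦1, 7↦9, 8↦8, 9↦9, 10↦1]  zeros at y ∈ {2, 3}
  x = 9: [0↦5, 1↦10, 2↦6, 3↦4, 4↦4, 5↦6, 6↦10, 7↦5, 8↦2, 9↦1, 10↦2]  zeros at y ∈ ∅
  x = 10: [0↦0, 1↦3, 2↦8, 3↦4, 4↦2, 5↦2, 6↦4, 7↦8, 8↦3, 9↦0, 10↦10]  zeros at y ∈ {0, 9}
Collecting zeros: affine points = {(0, 3), (0, 8), (1, 0), (1, 2), (3, 8), (3, 9), (8, 2), (8, 3), (10, 0), (10, 9)}.
Total count |C(F_11)_aff| = 10.
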